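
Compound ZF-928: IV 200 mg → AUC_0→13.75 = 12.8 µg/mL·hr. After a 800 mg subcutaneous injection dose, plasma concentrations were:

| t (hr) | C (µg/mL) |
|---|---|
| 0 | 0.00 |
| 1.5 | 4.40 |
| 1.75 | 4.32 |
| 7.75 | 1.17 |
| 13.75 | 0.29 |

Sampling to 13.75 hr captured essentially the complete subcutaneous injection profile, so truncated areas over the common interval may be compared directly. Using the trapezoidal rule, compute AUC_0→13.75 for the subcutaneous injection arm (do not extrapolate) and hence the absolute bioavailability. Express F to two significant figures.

Trapezoidal AUC_0→13.75 (subcutaneous injection):
  [0→1.5]: (0.00+4.40)/2 × 1.5 = 3.3
  [1.5→1.75]: (4.40+4.32)/2 × 0.25 = 1.09
  [1.75→7.75]: (4.32+1.17)/2 × 6 = 16.47
  [7.75→13.75]: (1.17+0.29)/2 × 6 = 4.38
  Sum = 25.24 µg/mL·hr
F = (AUC_ev/D_ev)/(AUC_iv/D_iv) = (25.24/800)/(12.8/200) = 0.03155/0.064 = 0.4930

F = 0.49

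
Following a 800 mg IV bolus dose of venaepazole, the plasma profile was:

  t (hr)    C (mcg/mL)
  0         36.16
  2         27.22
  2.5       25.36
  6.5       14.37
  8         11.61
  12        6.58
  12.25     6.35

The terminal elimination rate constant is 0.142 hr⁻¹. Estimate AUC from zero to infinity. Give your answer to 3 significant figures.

AUC = 258 mcg/mL·hr

Trapezoidal AUC_0→12.25:
  [0→2]: (36.16+27.22)/2 × 2 = 63.38
  [2→2.5]: (27.22+25.36)/2 × 0.5 = 13.145
  [2.5→6.5]: (25.36+14.37)/2 × 4 = 79.46
  [6.5→8]: (14.37+11.61)/2 × 1.5 = 19.485
  [8→12]: (11.61+6.58)/2 × 4 = 36.38
  [12→12.25]: (6.58+6.35)/2 × 0.25 = 1.61625
  Sum = 213.46625 mcg/mL·hr
Extrapolated tail: C_last / k_e = 6.35 / 0.142 = 44.718
AUC_0→∞ = 213.46625 + 44.718 = 258.18425 mcg/mL·hr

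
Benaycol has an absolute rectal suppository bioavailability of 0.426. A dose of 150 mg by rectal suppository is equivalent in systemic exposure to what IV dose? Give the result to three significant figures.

Systemic exposure from an extravascular dose = F × D_ev, so the equivalent IV dose is F × D_ev.
D_iv = F × D_ev = 0.426 × 150 = 63.9 mg

D_iv = 63.9 mg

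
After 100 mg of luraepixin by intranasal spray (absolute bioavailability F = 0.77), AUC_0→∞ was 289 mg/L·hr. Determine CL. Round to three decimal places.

CL = 0.266 L/hr

CL = F × Dose / AUC_0→∞
   = 0.77 × 100 / 289 = 0.266436 L/hr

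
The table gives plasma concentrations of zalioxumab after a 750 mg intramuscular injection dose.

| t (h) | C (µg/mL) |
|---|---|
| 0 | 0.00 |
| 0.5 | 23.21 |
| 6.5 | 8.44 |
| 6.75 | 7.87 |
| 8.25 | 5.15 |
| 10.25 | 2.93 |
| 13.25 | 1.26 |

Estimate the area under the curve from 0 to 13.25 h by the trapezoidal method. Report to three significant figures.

AUC = 127 µg/mL·h

Trapezoidal AUC_0→13.25:
  [0→0.5]: (0.00+23.21)/2 × 0.5 = 5.8025
  [0.5→6.5]: (23.21+8.44)/2 × 6 = 94.95
  [6.5→6.75]: (8.44+7.87)/2 × 0.25 = 2.03875
  [6.75→8.25]: (7.87+5.15)/2 × 1.5 = 9.765
  [8.25→10.25]: (5.15+2.93)/2 × 2 = 8.08
  [10.25→13.25]: (2.93+1.26)/2 × 3 = 6.285
  Sum = 126.92125 µg/mL·h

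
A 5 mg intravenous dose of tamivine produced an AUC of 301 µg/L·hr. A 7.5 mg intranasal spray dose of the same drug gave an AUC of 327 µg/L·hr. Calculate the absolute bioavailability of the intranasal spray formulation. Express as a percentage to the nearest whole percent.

F = 72%

F = (AUC_ev / D_ev) / (AUC_iv / D_iv)
  = (327/7.5) / (301/5)
  = 43.6 / 60.2 = 0.7243
  = 72.43%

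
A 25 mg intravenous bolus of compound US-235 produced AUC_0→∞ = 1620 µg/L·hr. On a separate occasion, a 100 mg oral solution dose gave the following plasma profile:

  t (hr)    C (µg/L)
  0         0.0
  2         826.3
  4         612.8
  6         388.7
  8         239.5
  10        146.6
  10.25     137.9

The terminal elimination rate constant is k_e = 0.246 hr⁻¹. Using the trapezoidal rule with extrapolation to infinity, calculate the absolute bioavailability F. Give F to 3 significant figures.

F = 0.753

Trapezoidal AUC_0→10.25 (oral solution):
  [0→2]: (0.0+826.3)/2 × 2 = 826.3
  [2→4]: (826.3+612.8)/2 × 2 = 1439.1
  [4→6]: (612.8+388.7)/2 × 2 = 1001.5
  [6→8]: (388.7+239.5)/2 × 2 = 628.2
  [8→10]: (239.5+146.6)/2 × 2 = 386.1
  [10→10.25]: (146.6+137.9)/2 × 0.25 = 35.5625
  Sum = 4316.7625 µg/L·hr
Tail: C_last/k_e = 137.9/0.246 = 560.569
AUC_0→∞ (oral solution) = 4316.7625 + 560.569 = 4877.3315 µg/L·hr
F = (AUC_ev/D_ev)/(AUC_iv/D_iv) = (4877.3315/100)/(1620/25) = 48.773315/64.8 = 0.7527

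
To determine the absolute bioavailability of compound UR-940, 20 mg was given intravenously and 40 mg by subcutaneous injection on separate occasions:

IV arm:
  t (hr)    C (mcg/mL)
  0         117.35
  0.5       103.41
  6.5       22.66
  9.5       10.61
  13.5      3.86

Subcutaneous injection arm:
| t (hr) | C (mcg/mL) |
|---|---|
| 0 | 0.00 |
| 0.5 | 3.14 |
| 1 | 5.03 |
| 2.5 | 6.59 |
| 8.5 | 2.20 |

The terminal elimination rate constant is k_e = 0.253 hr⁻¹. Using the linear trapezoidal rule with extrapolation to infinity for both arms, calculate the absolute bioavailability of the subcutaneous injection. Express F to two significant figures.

Trapezoidal AUC_0→13.5 (IV):
  [0→0.5]: (117.35+103.41)/2 × 0.5 = 55.19
  [0.5→6.5]: (103.41+22.66)/2 × 6 = 378.21
  [6.5→9.5]: (22.66+10.61)/2 × 3 = 49.905
  [9.5→13.5]: (10.61+3.86)/2 × 4 = 28.94
  Sum = 512.245 mcg/mL·hr
IV tail: 3.86/0.253 = 15.257; AUC_iv,0→∞ = 512.245 + 15.257 = 527.502 mcg/mL·hr
Trapezoidal AUC_0→8.5 (subcutaneous injection):
  [0→0.5]: (0.00+3.14)/2 × 0.5 = 0.785
  [0.5→1]: (3.14+5.03)/2 × 0.5 = 2.0425
  [1→2.5]: (5.03+6.59)/2 × 1.5 = 8.715
  [2.5→8.5]: (6.59+2.20)/2 × 6 = 26.37
  Sum = 37.9125 mcg/mL·hr
subcutaneous injection tail: 2.20/0.253 = 8.696; AUC_ev,0→∞ = 37.9125 + 8.696 = 46.6085 mcg/mL·hr
F = (AUC_ev/D_ev)/(AUC_iv/D_iv) = (46.6085/40)/(527.502/20) = 1.1652125/26.3751 = 0.0442

F = 0.044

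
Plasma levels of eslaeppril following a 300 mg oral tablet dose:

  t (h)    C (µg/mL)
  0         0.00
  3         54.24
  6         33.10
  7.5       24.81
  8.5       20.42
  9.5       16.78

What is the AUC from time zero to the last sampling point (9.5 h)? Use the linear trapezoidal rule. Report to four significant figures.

AUC = 297.0 µg/mL·h

Trapezoidal AUC_0→9.5:
  [0→3]: (0.00+54.24)/2 × 3 = 81.36
  [3→6]: (54.24+33.10)/2 × 3 = 131.01
  [6→7.5]: (33.10+24.81)/2 × 1.5 = 43.4325
  [7.5→8.5]: (24.81+20.42)/2 × 1 = 22.615
  [8.5→9.5]: (20.42+16.78)/2 × 1 = 18.6
  Sum = 297.0175 µg/mL·h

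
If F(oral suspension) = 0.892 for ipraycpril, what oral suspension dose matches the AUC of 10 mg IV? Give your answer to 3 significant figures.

D_oral = 11.2 mg

For equal systemic exposure: F × D_ev = D_iv
D_ev = D_iv / F = 10 / 0.892 = 11.2108 mg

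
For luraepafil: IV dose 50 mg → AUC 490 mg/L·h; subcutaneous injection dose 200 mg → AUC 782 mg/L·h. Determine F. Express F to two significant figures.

F = (AUC_ev / D_ev) / (AUC_iv / D_iv)
  = (782/200) / (490/50)
  = 3.91 / 9.8 = 0.3990

F = 0.40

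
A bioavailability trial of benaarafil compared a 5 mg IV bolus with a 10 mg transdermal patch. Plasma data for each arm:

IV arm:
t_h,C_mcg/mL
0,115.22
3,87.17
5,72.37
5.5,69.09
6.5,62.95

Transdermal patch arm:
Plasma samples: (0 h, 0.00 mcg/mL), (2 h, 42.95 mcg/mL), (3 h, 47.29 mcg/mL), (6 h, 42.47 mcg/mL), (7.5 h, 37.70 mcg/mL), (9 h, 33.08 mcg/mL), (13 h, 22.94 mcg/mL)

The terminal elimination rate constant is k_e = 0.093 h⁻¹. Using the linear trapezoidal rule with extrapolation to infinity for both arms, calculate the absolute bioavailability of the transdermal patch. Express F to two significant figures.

F = 0.28

Trapezoidal AUC_0→6.5 (IV):
  [0→3]: (115.22+87.17)/2 × 3 = 303.585
  [3→5]: (87.17+72.37)/2 × 2 = 159.54
  [5→5.5]: (72.37+69.09)/2 × 0.5 = 35.365
  [5.5→6.5]: (69.09+62.95)/2 × 1 = 66.02
  Sum = 564.51 mcg/mL·h
IV tail: 62.95/0.093 = 676.882; AUC_iv,0→∞ = 564.51 + 676.882 = 1241.392 mcg/mL·h
Trapezoidal AUC_0→13 (transdermal patch):
  [0→2]: (0.00+42.95)/2 × 2 = 42.95
  [2→3]: (42.95+47.29)/2 × 1 = 45.12
  [3→6]: (47.29+42.47)/2 × 3 = 134.64
  [6→7.5]: (42.47+37.70)/2 × 1.5 = 60.1275
  [7.5→9]: (37.70+33.08)/2 × 1.5 = 53.085
  [9→13]: (33.08+22.94)/2 × 4 = 112.04
  Sum = 447.9625 mcg/mL·h
transdermal patch tail: 22.94/0.093 = 246.667; AUC_ev,0→∞ = 447.9625 + 246.667 = 694.6295 mcg/mL·h
F = (AUC_ev/D_ev)/(AUC_iv/D_iv) = (694.6295/10)/(1241.392/5) = 69.46295/248.2784 = 0.2798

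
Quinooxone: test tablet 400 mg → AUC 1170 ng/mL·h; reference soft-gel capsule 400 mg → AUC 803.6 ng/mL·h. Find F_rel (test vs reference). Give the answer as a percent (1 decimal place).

F_rel = 145.6%

F_rel = (AUC_test/D_test) / (AUC_ref/D_ref)
      = (1170/400) / (803.6/400)
      = 2.925 / 2.009 = 1.4559 = 145.59%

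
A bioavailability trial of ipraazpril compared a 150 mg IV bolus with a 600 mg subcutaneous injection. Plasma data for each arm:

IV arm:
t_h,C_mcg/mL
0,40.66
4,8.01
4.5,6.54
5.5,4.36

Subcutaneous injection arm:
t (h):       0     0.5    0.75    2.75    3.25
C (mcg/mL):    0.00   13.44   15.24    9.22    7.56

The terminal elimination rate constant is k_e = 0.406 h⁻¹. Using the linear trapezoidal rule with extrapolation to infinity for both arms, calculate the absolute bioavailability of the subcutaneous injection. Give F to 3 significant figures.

Trapezoidal AUC_0→5.5 (IV):
  [0→4]: (40.66+8.01)/2 × 4 = 97.34
  [4→4.5]: (8.01+6.54)/2 × 0.5 = 3.6375
  [4.5→5.5]: (6.54+4.36)/2 × 1 = 5.45
  Sum = 106.4275 mcg/mL·h
IV tail: 4.36/0.406 = 10.739; AUC_iv,0→∞ = 106.4275 + 10.739 = 117.1665 mcg/mL·h
Trapezoidal AUC_0→3.25 (subcutaneous injection):
  [0→0.5]: (0.00+13.44)/2 × 0.5 = 3.36
  [0.5→0.75]: (13.44+15.24)/2 × 0.25 = 3.585
  [0.75→2.75]: (15.24+9.22)/2 × 2 = 24.46
  [2.75→3.25]: (9.22+7.56)/2 × 0.5 = 4.195
  Sum = 35.6 mcg/mL·h
subcutaneous injection tail: 7.56/0.406 = 18.621; AUC_ev,0→∞ = 35.6 + 18.621 = 54.221 mcg/mL·h
F = (AUC_ev/D_ev)/(AUC_iv/D_iv) = (54.221/600)/(117.1665/150) = 0.0903683/0.78111 = 0.1157

F = 0.116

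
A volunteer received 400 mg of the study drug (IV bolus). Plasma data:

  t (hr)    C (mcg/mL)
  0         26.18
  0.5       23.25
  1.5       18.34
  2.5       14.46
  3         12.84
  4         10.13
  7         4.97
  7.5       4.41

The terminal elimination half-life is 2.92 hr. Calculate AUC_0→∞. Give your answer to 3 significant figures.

AUC = 111 mcg/mL·hr

Trapezoidal AUC_0→7.5:
  [0→0.5]: (26.18+23.25)/2 × 0.5 = 12.3575
  [0.5→1.5]: (23.25+18.34)/2 × 1 = 20.795
  [1.5→2.5]: (18.34+14.46)/2 × 1 = 16.4
  [2.5→3]: (14.46+12.84)/2 × 0.5 = 6.825
  [3→4]: (12.84+10.13)/2 × 1 = 11.485
  [4→7]: (10.13+4.97)/2 × 3 = 22.65
  [7→7.5]: (4.97+4.41)/2 × 0.5 = 2.345
  Sum = 92.8575 mcg/mL·hr
k_e = ln2 / t½ = 0.693147 / 2.92 = 0.2374 hr^-1
Extrapolated tail: C_last / k_e = 4.41 / 0.2374 = 18.576
AUC_0→∞ = 92.8575 + 18.576 = 111.4335 mcg/mL·hr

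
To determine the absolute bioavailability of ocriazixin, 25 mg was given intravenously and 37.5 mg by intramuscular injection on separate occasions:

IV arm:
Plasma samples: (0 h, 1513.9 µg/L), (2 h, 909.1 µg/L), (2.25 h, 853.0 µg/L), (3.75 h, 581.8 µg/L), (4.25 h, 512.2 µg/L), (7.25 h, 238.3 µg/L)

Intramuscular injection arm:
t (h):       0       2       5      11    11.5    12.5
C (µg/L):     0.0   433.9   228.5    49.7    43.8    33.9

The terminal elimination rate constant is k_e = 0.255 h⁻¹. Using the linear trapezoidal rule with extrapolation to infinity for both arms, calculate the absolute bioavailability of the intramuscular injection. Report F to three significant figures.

Trapezoidal AUC_0→7.25 (IV):
  [0→2]: (1513.9+909.1)/2 × 2 = 2423.0
  [2→2.25]: (909.1+853.0)/2 × 0.25 = 220.2625
  [2.25→3.75]: (853.0+581.8)/2 × 1.5 = 1076.1
  [3.75→4.25]: (581.8+512.2)/2 × 0.5 = 273.5
  [4.25→7.25]: (512.2+238.3)/2 × 3 = 1125.75
  Sum = 5118.6125 µg/L·h
IV tail: 238.3/0.255 = 934.510; AUC_iv,0→∞ = 5118.6125 + 934.510 = 6053.1225 µg/L·h
Trapezoidal AUC_0→12.5 (intramuscular injection):
  [0→2]: (0.0+433.9)/2 × 2 = 433.9
  [2→5]: (433.9+228.5)/2 × 3 = 993.6
  [5→11]: (228.5+49.7)/2 × 6 = 834.6
  [11→11.5]: (49.7+43.8)/2 × 0.5 = 23.375
  [11.5→12.5]: (43.8+33.9)/2 × 1 = 38.85
  Sum = 2324.325 µg/L·h
intramuscular injection tail: 33.9/0.255 = 132.941; AUC_ev,0→∞ = 2324.325 + 132.941 = 2457.266 µg/L·h
F = (AUC_ev/D_ev)/(AUC_iv/D_iv) = (2457.266/37.5)/(6053.1225/25) = 65.5271/242.1249 = 0.2706

F = 0.271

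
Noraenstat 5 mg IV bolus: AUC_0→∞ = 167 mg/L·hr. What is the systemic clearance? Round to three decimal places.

CL = Dose_iv / AUC_0→∞
   = 5 / 167 = 0.0299401 L/hr

CL = 0.030 L/hr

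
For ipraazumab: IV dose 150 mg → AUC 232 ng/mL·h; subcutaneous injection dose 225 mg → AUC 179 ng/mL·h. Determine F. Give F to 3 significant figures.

F = 0.514

F = (AUC_ev / D_ev) / (AUC_iv / D_iv)
  = (179/225) / (232/150)
  = 0.795556 / 1.54667 = 0.5144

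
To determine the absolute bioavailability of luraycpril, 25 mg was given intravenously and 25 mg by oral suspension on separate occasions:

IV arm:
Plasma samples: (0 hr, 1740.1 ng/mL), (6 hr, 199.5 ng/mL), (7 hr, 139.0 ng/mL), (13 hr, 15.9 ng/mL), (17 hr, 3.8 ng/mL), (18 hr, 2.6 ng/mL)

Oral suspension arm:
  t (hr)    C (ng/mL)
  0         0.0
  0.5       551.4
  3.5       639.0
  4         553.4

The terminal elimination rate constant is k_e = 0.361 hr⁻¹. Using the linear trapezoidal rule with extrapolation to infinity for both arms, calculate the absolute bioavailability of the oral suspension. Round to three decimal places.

Trapezoidal AUC_0→18 (IV):
  [0→6]: (1740.1+199.5)/2 × 6 = 5818.8
  [6→7]: (199.5+139.0)/2 × 1 = 169.25
  [7→13]: (139.0+15.9)/2 × 6 = 464.7
  [13→17]: (15.9+3.8)/2 × 4 = 39.4
  [17→18]: (3.8+2.6)/2 × 1 = 3.2
  Sum = 6495.35 ng/mL·hr
IV tail: 2.6/0.361 = 7.202; AUC_iv,0→∞ = 6495.35 + 7.202 = 6502.552 ng/mL·hr
Trapezoidal AUC_0→4 (oral suspension):
  [0→0.5]: (0.0+551.4)/2 × 0.5 = 137.85
  [0.5→3.5]: (551.4+639.0)/2 × 3 = 1785.6
  [3.5→4]: (639.0+553.4)/2 × 0.5 = 298.1
  Sum = 2221.55 ng/mL·hr
oral suspension tail: 553.4/0.361 = 1532.964; AUC_ev,0→∞ = 2221.55 + 1532.964 = 3754.514 ng/mL·hr
F = (AUC_ev/D_ev)/(AUC_iv/D_iv) = (3754.514/25)/(6502.552/25) = 150.18056/260.10208 = 0.5774

F = 0.577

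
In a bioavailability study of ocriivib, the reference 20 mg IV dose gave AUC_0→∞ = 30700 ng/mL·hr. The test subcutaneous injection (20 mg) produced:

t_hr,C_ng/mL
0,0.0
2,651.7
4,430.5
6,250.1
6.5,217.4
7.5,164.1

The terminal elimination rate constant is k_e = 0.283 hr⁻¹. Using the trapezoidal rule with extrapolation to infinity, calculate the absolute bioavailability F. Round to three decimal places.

F = 0.108

Trapezoidal AUC_0→7.5 (subcutaneous injection):
  [0→2]: (0.0+651.7)/2 × 2 = 651.7
  [2→4]: (651.7+430.5)/2 × 2 = 1082.2
  [4→6]: (430.5+250.1)/2 × 2 = 680.6
  [6→6.5]: (250.1+217.4)/2 × 0.5 = 116.875
  [6.5→7.5]: (217.4+164.1)/2 × 1 = 190.75
  Sum = 2722.125 ng/mL·hr
Tail: C_last/k_e = 164.1/0.283 = 579.859
AUC_0→∞ (subcutaneous injection) = 2722.125 + 579.859 = 3301.984 ng/mL·hr
F = (AUC_ev/D_ev)/(AUC_iv/D_iv) = (3301.984/20)/(30700/20) = 165.0992/1535 = 0.1076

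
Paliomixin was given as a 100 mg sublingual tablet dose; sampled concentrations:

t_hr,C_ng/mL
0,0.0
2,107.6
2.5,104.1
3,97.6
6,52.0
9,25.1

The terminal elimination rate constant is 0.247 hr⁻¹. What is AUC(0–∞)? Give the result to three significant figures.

Trapezoidal AUC_0→9:
  [0→2]: (0.0+107.6)/2 × 2 = 107.6
  [2→2.5]: (107.6+104.1)/2 × 0.5 = 52.925
  [2.5→3]: (104.1+97.6)/2 × 0.5 = 50.425
  [3→6]: (97.6+52.0)/2 × 3 = 224.4
  [6→9]: (52.0+25.1)/2 × 3 = 115.65
  Sum = 551.0 ng/mL·hr
Extrapolated tail: C_last / k_e = 25.1 / 0.247 = 101.619
AUC_0→∞ = 551.0 + 101.619 = 652.619 ng/mL·hr

AUC = 653 ng/mL·hr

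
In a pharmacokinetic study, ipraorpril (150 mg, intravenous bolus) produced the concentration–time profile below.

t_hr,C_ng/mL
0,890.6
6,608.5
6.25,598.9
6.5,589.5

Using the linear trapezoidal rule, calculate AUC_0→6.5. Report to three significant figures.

AUC = 4800 ng/mL·hr

Trapezoidal AUC_0→6.5:
  [0→6]: (890.6+608.5)/2 × 6 = 4497.3
  [6→6.25]: (608.5+598.9)/2 × 0.25 = 150.925
  [6.25→6.5]: (598.9+589.5)/2 × 0.25 = 148.55
  Sum = 4796.775 ng/mL·hr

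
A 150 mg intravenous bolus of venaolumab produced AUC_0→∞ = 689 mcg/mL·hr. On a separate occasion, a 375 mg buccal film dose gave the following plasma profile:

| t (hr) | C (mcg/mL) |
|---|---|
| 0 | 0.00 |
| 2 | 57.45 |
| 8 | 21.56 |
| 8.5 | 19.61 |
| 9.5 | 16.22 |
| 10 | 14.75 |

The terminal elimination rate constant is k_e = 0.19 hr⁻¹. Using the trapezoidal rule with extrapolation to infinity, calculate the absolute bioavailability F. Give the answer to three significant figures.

F = 0.237

Trapezoidal AUC_0→10 (buccal film):
  [0→2]: (0.00+57.45)/2 × 2 = 57.45
  [2→8]: (57.45+21.56)/2 × 6 = 237.03
  [8→8.5]: (21.56+19.61)/2 × 0.5 = 10.2925
  [8.5→9.5]: (19.61+16.22)/2 × 1 = 17.915
  [9.5→10]: (16.22+14.75)/2 × 0.5 = 7.7425
  Sum = 330.43 mcg/mL·hr
Tail: C_last/k_e = 14.75/0.19 = 77.632
AUC_0→∞ (buccal film) = 330.43 + 77.632 = 408.062 mcg/mL·hr
F = (AUC_ev/D_ev)/(AUC_iv/D_iv) = (408.062/375)/(689/150) = 1.08817/4.59333 = 0.2369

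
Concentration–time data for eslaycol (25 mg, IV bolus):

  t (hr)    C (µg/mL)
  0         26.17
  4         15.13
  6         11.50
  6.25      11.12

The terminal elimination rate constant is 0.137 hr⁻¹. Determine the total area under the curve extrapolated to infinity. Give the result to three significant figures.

Trapezoidal AUC_0→6.25:
  [0→4]: (26.17+15.13)/2 × 4 = 82.6
  [4→6]: (15.13+11.50)/2 × 2 = 26.63
  [6→6.25]: (11.50+11.12)/2 × 0.25 = 2.8275
  Sum = 112.0575 µg/mL·hr
Extrapolated tail: C_last / k_e = 11.12 / 0.137 = 81.168
AUC_0→∞ = 112.0575 + 81.168 = 193.2255 µg/mL·hr

AUC = 193 µg/mL·hr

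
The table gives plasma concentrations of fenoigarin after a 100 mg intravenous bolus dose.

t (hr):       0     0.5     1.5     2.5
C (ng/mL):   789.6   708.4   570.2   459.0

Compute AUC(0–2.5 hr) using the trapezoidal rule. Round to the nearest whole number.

Trapezoidal AUC_0→2.5:
  [0→0.5]: (789.6+708.4)/2 × 0.5 = 374.5
  [0.5→1.5]: (708.4+570.2)/2 × 1 = 639.3
  [1.5→2.5]: (570.2+459.0)/2 × 1 = 514.6
  Sum = 1528.4 ng/mL·hr

AUC = 1528 ng/mL·hr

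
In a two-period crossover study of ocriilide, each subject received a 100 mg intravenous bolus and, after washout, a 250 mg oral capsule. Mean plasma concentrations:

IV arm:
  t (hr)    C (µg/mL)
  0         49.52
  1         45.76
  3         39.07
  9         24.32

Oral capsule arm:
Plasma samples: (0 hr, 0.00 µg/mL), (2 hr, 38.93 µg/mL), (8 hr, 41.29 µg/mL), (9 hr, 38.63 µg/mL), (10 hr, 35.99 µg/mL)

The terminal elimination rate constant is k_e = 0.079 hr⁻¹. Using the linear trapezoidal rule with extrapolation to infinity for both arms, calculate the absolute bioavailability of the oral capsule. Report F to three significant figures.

F = 0.515

Trapezoidal AUC_0→9 (IV):
  [0→1]: (49.52+45.76)/2 × 1 = 47.64
  [1→3]: (45.76+39.07)/2 × 2 = 84.83
  [3→9]: (39.07+24.32)/2 × 6 = 190.17
  Sum = 322.64 µg/mL·hr
IV tail: 24.32/0.079 = 307.848; AUC_iv,0→∞ = 322.64 + 307.848 = 630.488 µg/mL·hr
Trapezoidal AUC_0→10 (oral capsule):
  [0→2]: (0.00+38.93)/2 × 2 = 38.93
  [2→8]: (38.93+41.29)/2 × 6 = 240.66
  [8→9]: (41.29+38.63)/2 × 1 = 39.96
  [9→10]: (38.63+35.99)/2 × 1 = 37.31
  Sum = 356.86 µg/mL·hr
oral capsule tail: 35.99/0.079 = 455.570; AUC_ev,0→∞ = 356.86 + 455.570 = 812.43 µg/mL·hr
F = (AUC_ev/D_ev)/(AUC_iv/D_iv) = (812.43/250)/(630.488/100) = 3.24972/6.30488 = 0.5154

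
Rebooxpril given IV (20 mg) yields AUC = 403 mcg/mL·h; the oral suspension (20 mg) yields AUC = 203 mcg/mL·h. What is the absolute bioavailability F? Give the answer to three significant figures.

F = (AUC_ev / D_ev) / (AUC_iv / D_iv)
  = (203/20) / (403/20)
  = 10.15 / 20.15 = 0.5037

F = 0.504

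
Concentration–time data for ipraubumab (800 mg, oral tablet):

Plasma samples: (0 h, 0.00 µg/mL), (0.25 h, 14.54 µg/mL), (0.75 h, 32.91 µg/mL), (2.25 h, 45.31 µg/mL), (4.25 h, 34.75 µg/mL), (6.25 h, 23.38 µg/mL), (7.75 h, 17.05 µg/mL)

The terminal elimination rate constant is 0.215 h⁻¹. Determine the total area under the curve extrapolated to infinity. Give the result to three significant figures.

AUC = 320 µg/mL·h

Trapezoidal AUC_0→7.75:
  [0→0.25]: (0.00+14.54)/2 × 0.25 = 1.8175
  [0.25→0.75]: (14.54+32.91)/2 × 0.5 = 11.8625
  [0.75→2.25]: (32.91+45.31)/2 × 1.5 = 58.665
  [2.25→4.25]: (45.31+34.75)/2 × 2 = 80.06
  [4.25→6.25]: (34.75+23.38)/2 × 2 = 58.13
  [6.25→7.75]: (23.38+17.05)/2 × 1.5 = 30.3225
  Sum = 240.8575 µg/mL·h
Extrapolated tail: C_last / k_e = 17.05 / 0.215 = 79.302
AUC_0→∞ = 240.8575 + 79.302 = 320.1595 µg/mL·h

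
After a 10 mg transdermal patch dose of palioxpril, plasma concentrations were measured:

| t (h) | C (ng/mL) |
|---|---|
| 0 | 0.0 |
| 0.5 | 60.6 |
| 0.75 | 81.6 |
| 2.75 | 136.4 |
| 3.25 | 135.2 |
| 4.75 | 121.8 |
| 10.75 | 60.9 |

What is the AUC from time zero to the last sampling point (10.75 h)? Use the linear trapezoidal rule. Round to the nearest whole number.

AUC = 1060 ng/mL·h

Trapezoidal AUC_0→10.75:
  [0→0.5]: (0.0+60.6)/2 × 0.5 = 15.15
  [0.5→0.75]: (60.6+81.6)/2 × 0.25 = 17.775
  [0.75→2.75]: (81.6+136.4)/2 × 2 = 218.0
  [2.75→3.25]: (136.4+135.2)/2 × 0.5 = 67.9
  [3.25→4.75]: (135.2+121.8)/2 × 1.5 = 192.75
  [4.75→10.75]: (121.8+60.9)/2 × 6 = 548.1
  Sum = 1059.675 ng/mL·h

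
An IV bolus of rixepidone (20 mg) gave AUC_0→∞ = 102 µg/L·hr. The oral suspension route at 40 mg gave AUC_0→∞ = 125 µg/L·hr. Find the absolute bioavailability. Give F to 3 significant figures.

F = 0.613

F = (AUC_ev / D_ev) / (AUC_iv / D_iv)
  = (125/40) / (102/20)
  = 3.125 / 5.1 = 0.6127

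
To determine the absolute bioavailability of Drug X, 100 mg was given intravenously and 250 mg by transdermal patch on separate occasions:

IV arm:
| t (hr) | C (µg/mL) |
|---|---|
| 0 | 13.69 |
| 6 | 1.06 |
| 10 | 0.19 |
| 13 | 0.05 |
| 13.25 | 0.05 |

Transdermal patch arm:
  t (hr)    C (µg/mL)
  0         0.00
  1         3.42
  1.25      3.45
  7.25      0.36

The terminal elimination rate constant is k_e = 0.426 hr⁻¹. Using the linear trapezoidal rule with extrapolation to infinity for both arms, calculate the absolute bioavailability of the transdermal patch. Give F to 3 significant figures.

Trapezoidal AUC_0→13.25 (IV):
  [0→6]: (13.69+1.06)/2 × 6 = 44.25
  [6→10]: (1.06+0.19)/2 × 4 = 2.5
  [10→13]: (0.19+0.05)/2 × 3 = 0.36
  [13→13.25]: (0.05+0.05)/2 × 0.25 = 0.0125
  Sum = 47.1225 µg/mL·hr
IV tail: 0.05/0.426 = 0.117; AUC_iv,0→∞ = 47.1225 + 0.117 = 47.2395 µg/mL·hr
Trapezoidal AUC_0→7.25 (transdermal patch):
  [0→1]: (0.00+3.42)/2 × 1 = 1.71
  [1→1.25]: (3.42+3.45)/2 × 0.25 = 0.85875
  [1.25→7.25]: (3.45+0.36)/2 × 6 = 11.43
  Sum = 13.99875 µg/mL·hr
transdermal patch tail: 0.36/0.426 = 0.845; AUC_ev,0→∞ = 13.99875 + 0.845 = 14.84375 µg/mL·hr
F = (AUC_ev/D_ev)/(AUC_iv/D_iv) = (14.84375/250)/(47.2395/100) = 0.059375/0.472395 = 0.1257

F = 0.126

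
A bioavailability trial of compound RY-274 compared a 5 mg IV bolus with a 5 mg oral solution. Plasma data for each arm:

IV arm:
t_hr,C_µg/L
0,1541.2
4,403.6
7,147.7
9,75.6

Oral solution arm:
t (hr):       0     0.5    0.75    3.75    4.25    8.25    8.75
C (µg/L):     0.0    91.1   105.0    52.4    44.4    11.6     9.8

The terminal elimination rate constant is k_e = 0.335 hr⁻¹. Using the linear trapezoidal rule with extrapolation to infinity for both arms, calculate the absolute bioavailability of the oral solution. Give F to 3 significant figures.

F = 0.0879

Trapezoidal AUC_0→9 (IV):
  [0→4]: (1541.2+403.6)/2 × 4 = 3889.6
  [4→7]: (403.6+147.7)/2 × 3 = 826.95
  [7→9]: (147.7+75.6)/2 × 2 = 223.3
  Sum = 4939.85 µg/L·hr
IV tail: 75.6/0.335 = 225.672; AUC_iv,0→∞ = 4939.85 + 225.672 = 5165.522 µg/L·hr
Trapezoidal AUC_0→8.75 (oral solution):
  [0→0.5]: (0.0+91.1)/2 × 0.5 = 22.775
  [0.5→0.75]: (91.1+105.0)/2 × 0.25 = 24.5125
  [0.75→3.75]: (105.0+52.4)/2 × 3 = 236.1
  [3.75→4.25]: (52.4+44.4)/2 × 0.5 = 24.2
  [4.25→8.25]: (44.4+11.6)/2 × 4 = 112.0
  [8.25→8.75]: (11.6+9.8)/2 × 0.5 = 5.35
  Sum = 424.9375 µg/L·hr
oral solution tail: 9.8/0.335 = 29.254; AUC_ev,0→∞ = 424.9375 + 29.254 = 454.1915 µg/L·hr
F = (AUC_ev/D_ev)/(AUC_iv/D_iv) = (454.1915/5)/(5165.522/5) = 90.8383/1033.1044 = 0.0879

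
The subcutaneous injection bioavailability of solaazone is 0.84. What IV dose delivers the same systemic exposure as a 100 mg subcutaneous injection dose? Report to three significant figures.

Systemic exposure from an extravascular dose = F × D_ev, so the equivalent IV dose is F × D_ev.
D_iv = F × D_ev = 0.84 × 100 = 84 mg

D_iv = 84.0 mg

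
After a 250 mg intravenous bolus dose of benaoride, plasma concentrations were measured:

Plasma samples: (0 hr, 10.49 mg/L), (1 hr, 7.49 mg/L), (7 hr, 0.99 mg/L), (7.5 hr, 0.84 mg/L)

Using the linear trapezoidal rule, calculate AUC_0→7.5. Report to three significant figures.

AUC = 34.9 mg/L·hr

Trapezoidal AUC_0→7.5:
  [0→1]: (10.49+7.49)/2 × 1 = 8.99
  [1→7]: (7.49+0.99)/2 × 6 = 25.44
  [7→7.5]: (0.99+0.84)/2 × 0.5 = 0.4575
  Sum = 34.8875 mg/L·hr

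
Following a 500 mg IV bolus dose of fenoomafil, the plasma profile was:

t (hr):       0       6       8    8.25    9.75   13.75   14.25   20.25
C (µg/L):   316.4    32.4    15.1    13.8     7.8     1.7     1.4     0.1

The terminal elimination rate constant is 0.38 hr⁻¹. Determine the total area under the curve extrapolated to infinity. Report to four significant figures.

Trapezoidal AUC_0→20.25:
  [0→6]: (316.4+32.4)/2 × 6 = 1046.4
  [6→8]: (32.4+15.1)/2 × 2 = 47.5
  [8→8.25]: (15.1+13.8)/2 × 0.25 = 3.6125
  [8.25→9.75]: (13.8+7.8)/2 × 1.5 = 16.2
  [9.75→13.75]: (7.8+1.7)/2 × 4 = 19.0
  [13.75→14.25]: (1.7+1.4)/2 × 0.5 = 0.775
  [14.25→20.25]: (1.4+0.1)/2 × 6 = 4.5
  Sum = 1137.9875 µg/L·hr
Extrapolated tail: C_last / k_e = 0.1 / 0.38 = 0.263
AUC_0→∞ = 1137.9875 + 0.263 = 1138.2505 µg/L·hr

AUC = 1138 µg/L·hr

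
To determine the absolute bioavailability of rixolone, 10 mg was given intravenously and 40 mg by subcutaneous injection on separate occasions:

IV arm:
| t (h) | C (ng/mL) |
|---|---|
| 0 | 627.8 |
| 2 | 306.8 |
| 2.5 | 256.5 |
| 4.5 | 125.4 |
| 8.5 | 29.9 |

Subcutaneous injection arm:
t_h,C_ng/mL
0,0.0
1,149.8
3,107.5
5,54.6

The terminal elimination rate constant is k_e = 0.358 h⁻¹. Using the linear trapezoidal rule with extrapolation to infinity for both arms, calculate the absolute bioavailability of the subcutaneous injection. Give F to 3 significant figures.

F = 0.0873

Trapezoidal AUC_0→8.5 (IV):
  [0→2]: (627.8+306.8)/2 × 2 = 934.6
  [2→2.5]: (306.8+256.5)/2 × 0.5 = 140.825
  [2.5→4.5]: (256.5+125.4)/2 × 2 = 381.9
  [4.5→8.5]: (125.4+29.9)/2 × 4 = 310.6
  Sum = 1767.925 ng/mL·h
IV tail: 29.9/0.358 = 83.520; AUC_iv,0→∞ = 1767.925 + 83.520 = 1851.445 ng/mL·h
Trapezoidal AUC_0→5 (subcutaneous injection):
  [0→1]: (0.0+149.8)/2 × 1 = 74.9
  [1→3]: (149.8+107.5)/2 × 2 = 257.3
  [3→5]: (107.5+54.6)/2 × 2 = 162.1
  Sum = 494.3 ng/mL·h
subcutaneous injection tail: 54.6/0.358 = 152.514; AUC_ev,0→∞ = 494.3 + 152.514 = 646.814 ng/mL·h
F = (AUC_ev/D_ev)/(AUC_iv/D_iv) = (646.814/40)/(1851.445/10) = 16.17035/185.1445 = 0.0873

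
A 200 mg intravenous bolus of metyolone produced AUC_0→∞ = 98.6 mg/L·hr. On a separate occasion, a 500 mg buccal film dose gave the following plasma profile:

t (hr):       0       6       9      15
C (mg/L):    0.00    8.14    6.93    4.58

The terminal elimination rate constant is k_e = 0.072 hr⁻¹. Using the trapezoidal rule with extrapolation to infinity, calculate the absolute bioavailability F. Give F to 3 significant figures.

Trapezoidal AUC_0→15 (buccal film):
  [0→6]: (0.00+8.14)/2 × 6 = 24.42
  [6→9]: (8.14+6.93)/2 × 3 = 22.605
  [9→15]: (6.93+4.58)/2 × 6 = 34.53
  Sum = 81.555 mg/L·hr
Tail: C_last/k_e = 4.58/0.072 = 63.611
AUC_0→∞ (buccal film) = 81.555 + 63.611 = 145.166 mg/L·hr
F = (AUC_ev/D_ev)/(AUC_iv/D_iv) = (145.166/500)/(98.6/200) = 0.290332/0.493 = 0.5889

F = 0.589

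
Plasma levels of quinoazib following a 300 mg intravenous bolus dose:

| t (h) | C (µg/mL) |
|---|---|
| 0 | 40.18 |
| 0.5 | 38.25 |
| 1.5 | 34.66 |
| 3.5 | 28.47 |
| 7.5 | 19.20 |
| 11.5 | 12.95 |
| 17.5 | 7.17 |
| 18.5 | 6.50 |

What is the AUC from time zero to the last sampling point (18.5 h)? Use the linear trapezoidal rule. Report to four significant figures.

AUC = 346.0 µg/mL·h

Trapezoidal AUC_0→18.5:
  [0→0.5]: (40.18+38.25)/2 × 0.5 = 19.6075
  [0.5→1.5]: (38.25+34.66)/2 × 1 = 36.455
  [1.5→3.5]: (34.66+28.47)/2 × 2 = 63.13
  [3.5→7.5]: (28.47+19.20)/2 × 4 = 95.34
  [7.5→11.5]: (19.20+12.95)/2 × 4 = 64.3
  [11.5→17.5]: (12.95+7.17)/2 × 6 = 60.36
  [17.5→18.5]: (7.17+6.50)/2 × 1 = 6.835
  Sum = 346.0275 µg/mL·h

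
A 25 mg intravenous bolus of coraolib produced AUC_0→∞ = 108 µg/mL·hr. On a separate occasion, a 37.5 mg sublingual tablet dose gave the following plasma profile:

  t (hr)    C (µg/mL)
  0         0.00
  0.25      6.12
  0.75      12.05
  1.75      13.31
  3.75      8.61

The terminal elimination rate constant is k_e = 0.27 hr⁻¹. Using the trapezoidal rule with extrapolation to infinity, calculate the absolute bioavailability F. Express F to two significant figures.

Trapezoidal AUC_0→3.75 (sublingual tablet):
  [0→0.25]: (0.00+6.12)/2 × 0.25 = 0.765
  [0.25→0.75]: (6.12+12.05)/2 × 0.5 = 4.5425
  [0.75→1.75]: (12.05+13.31)/2 × 1 = 12.68
  [1.75→3.75]: (13.31+8.61)/2 × 2 = 21.92
  Sum = 39.9075 µg/mL·hr
Tail: C_last/k_e = 8.61/0.27 = 31.889
AUC_0→∞ (sublingual tablet) = 39.9075 + 31.889 = 71.7965 µg/mL·hr
F = (AUC_ev/D_ev)/(AUC_iv/D_iv) = (71.7965/37.5)/(108/25) = 1.91457/4.32 = 0.4432

F = 0.44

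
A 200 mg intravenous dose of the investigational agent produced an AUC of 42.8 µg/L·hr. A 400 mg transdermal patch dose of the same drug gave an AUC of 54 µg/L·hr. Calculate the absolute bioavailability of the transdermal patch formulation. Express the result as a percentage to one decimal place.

F = 63.1%

F = (AUC_ev / D_ev) / (AUC_iv / D_iv)
  = (54/400) / (42.8/200)
  = 0.135 / 0.214 = 0.6308
  = 63.08%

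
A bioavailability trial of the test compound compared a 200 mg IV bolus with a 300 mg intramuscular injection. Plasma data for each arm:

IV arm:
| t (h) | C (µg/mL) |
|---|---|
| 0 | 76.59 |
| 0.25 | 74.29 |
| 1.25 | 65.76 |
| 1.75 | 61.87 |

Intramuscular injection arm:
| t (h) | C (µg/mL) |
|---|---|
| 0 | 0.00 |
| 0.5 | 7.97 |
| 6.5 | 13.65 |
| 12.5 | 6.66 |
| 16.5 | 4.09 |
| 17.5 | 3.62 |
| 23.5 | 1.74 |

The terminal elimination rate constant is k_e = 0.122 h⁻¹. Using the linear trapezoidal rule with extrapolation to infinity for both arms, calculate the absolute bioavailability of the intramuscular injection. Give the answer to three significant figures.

Trapezoidal AUC_0→1.75 (IV):
  [0→0.25]: (76.59+74.29)/2 × 0.25 = 18.86
  [0.25→1.25]: (74.29+65.76)/2 × 1 = 70.025
  [1.25→1.75]: (65.76+61.87)/2 × 0.5 = 31.9075
  Sum = 120.7925 µg/mL·h
IV tail: 61.87/0.122 = 507.131; AUC_iv,0→∞ = 120.7925 + 507.131 = 627.9235 µg/mL·h
Trapezoidal AUC_0→23.5 (intramuscular injection):
  [0→0.5]: (0.00+7.97)/2 × 0.5 = 1.9925
  [0.5→6.5]: (7.97+13.65)/2 × 6 = 64.86
  [6.5→12.5]: (13.65+6.66)/2 × 6 = 60.93
  [12.5→16.5]: (6.66+4.09)/2 × 4 = 21.5
  [16.5→17.5]: (4.09+3.62)/2 × 1 = 3.855
  [17.5→23.5]: (3.62+1.74)/2 × 6 = 16.08
  Sum = 169.2175 µg/mL·h
intramuscular injection tail: 1.74/0.122 = 14.262; AUC_ev,0→∞ = 169.2175 + 14.262 = 183.4795 µg/mL·h
F = (AUC_ev/D_ev)/(AUC_iv/D_iv) = (183.4795/300)/(627.9235/200) = 0.611598/3.1396175 = 0.1948

F = 0.195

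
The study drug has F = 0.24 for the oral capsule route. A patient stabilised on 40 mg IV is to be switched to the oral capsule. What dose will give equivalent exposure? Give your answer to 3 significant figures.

D_oral = 167 mg

For equal systemic exposure: F × D_ev = D_iv
D_ev = D_iv / F = 40 / 0.24 = 166.667 mg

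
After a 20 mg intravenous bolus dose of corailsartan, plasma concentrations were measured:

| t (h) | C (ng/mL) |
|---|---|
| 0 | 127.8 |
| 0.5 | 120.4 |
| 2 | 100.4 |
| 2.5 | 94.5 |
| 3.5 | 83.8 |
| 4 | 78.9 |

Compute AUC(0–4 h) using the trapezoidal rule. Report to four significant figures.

Trapezoidal AUC_0→4:
  [0→0.5]: (127.8+120.4)/2 × 0.5 = 62.05
  [0.5→2]: (120.4+100.4)/2 × 1.5 = 165.6
  [2→2.5]: (100.4+94.5)/2 × 0.5 = 48.725
  [2.5→3.5]: (94.5+83.8)/2 × 1 = 89.15
  [3.5→4]: (83.8+78.9)/2 × 0.5 = 40.675
  Sum = 406.2 ng/mL·h

AUC = 406.2 ng/mL·h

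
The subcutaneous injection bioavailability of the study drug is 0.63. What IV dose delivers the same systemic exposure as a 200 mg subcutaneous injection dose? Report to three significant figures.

Systemic exposure from an extravascular dose = F × D_ev, so the equivalent IV dose is F × D_ev.
D_iv = F × D_ev = 0.63 × 200 = 126 mg

D_iv = 126 mg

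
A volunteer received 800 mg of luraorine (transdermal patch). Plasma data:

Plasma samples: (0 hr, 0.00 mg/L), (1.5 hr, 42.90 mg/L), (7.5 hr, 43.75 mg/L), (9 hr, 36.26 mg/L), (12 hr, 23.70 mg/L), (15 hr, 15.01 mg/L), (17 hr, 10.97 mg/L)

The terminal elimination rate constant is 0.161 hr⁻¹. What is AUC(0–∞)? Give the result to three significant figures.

Trapezoidal AUC_0→17:
  [0→1.5]: (0.00+42.90)/2 × 1.5 = 32.175
  [1.5→7.5]: (42.90+43.75)/2 × 6 = 259.95
  [7.5→9]: (43.75+36.26)/2 × 1.5 = 60.0075
  [9→12]: (36.26+23.70)/2 × 3 = 89.94
  [12→15]: (23.70+15.01)/2 × 3 = 58.065
  [15→17]: (15.01+10.97)/2 × 2 = 25.98
  Sum = 526.1175 mg/L·hr
Extrapolated tail: C_last / k_e = 10.97 / 0.161 = 68.137
AUC_0→∞ = 526.1175 + 68.137 = 594.2545 mg/L·hr

AUC = 594 mg/L·hr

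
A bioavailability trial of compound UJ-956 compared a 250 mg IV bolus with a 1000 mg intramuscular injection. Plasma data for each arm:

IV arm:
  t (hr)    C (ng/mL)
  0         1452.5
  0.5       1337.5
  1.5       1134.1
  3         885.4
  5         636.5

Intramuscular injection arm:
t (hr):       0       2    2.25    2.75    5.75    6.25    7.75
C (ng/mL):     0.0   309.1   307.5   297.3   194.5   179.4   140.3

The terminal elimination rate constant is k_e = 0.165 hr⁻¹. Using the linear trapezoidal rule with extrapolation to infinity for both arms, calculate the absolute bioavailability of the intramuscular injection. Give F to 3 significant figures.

Trapezoidal AUC_0→5 (IV):
  [0→0.5]: (1452.5+1337.5)/2 × 0.5 = 697.5
  [0.5→1.5]: (1337.5+1134.1)/2 × 1 = 1235.8
  [1.5→3]: (1134.1+885.4)/2 × 1.5 = 1514.625
  [3→5]: (885.4+636.5)/2 × 2 = 1521.9
  Sum = 4969.825 ng/mL·hr
IV tail: 636.5/0.165 = 3857.576; AUC_iv,0→∞ = 4969.825 + 3857.576 = 8827.401 ng/mL·hr
Trapezoidal AUC_0→7.75 (intramuscular injection):
  [0→2]: (0.0+309.1)/2 × 2 = 309.1
  [2→2.25]: (309.1+307.5)/2 × 0.25 = 77.075
  [2.25→2.75]: (307.5+297.3)/2 × 0.5 = 151.2
  [2.75→5.75]: (297.3+194.5)/2 × 3 = 737.7
  [5.75→6.25]: (194.5+179.4)/2 × 0.5 = 93.475
  [6.25→7.75]: (179.4+140.3)/2 × 1.5 = 239.775
  Sum = 1608.325 ng/mL·hr
intramuscular injection tail: 140.3/0.165 = 850.303; AUC_ev,0→∞ = 1608.325 + 850.303 = 2458.628 ng/mL·hr
F = (AUC_ev/D_ev)/(AUC_iv/D_iv) = (2458.628/1000)/(8827.401/250) = 2.458628/35.309604 = 0.0696

F = 0.0696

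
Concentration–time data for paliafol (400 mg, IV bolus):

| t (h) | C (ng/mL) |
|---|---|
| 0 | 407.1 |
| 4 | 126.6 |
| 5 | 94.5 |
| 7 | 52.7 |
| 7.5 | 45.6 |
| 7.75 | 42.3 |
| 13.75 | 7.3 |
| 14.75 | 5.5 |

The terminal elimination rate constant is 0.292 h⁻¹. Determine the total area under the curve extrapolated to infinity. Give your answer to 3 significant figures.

AUC = 1530 ng/mL·h

Trapezoidal AUC_0→14.75:
  [0→4]: (407.1+126.6)/2 × 4 = 1067.4
  [4→5]: (126.6+94.5)/2 × 1 = 110.55
  [5→7]: (94.5+52.7)/2 × 2 = 147.2
  [7→7.5]: (52.7+45.6)/2 × 0.5 = 24.575
  [7.5→7.75]: (45.6+42.3)/2 × 0.25 = 10.9875
  [7.75→13.75]: (42.3+7.3)/2 × 6 = 148.8
  [13.75→14.75]: (7.3+5.5)/2 × 1 = 6.4
  Sum = 1515.9125 ng/mL·h
Extrapolated tail: C_last / k_e = 5.5 / 0.292 = 18.836
AUC_0→∞ = 1515.9125 + 18.836 = 1534.7485 ng/mL·h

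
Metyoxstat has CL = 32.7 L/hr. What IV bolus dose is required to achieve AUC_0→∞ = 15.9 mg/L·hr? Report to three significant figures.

Dose_iv = CL × AUC_0→∞
     = 32.7 × 15.9 = 519.93 mg

Dose = 520 mg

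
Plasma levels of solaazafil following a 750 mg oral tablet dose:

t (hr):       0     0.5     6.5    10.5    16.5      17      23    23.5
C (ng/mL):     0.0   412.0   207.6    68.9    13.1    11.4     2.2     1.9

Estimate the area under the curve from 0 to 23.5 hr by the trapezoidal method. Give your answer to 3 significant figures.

Trapezoidal AUC_0→23.5:
  [0→0.5]: (0.0+412.0)/2 × 0.5 = 103.0
  [0.5→6.5]: (412.0+207.6)/2 × 6 = 1858.8
  [6.5→10.5]: (207.6+68.9)/2 × 4 = 553.0
  [10.5→16.5]: (68.9+13.1)/2 × 6 = 246.0
  [16.5→17]: (13.1+11.4)/2 × 0.5 = 6.125
  [17→23]: (11.4+2.2)/2 × 6 = 40.8
  [23→23.5]: (2.2+1.9)/2 × 0.5 = 1.025
  Sum = 2808.75 ng/mL·hr

AUC = 2810 ng/mL·hr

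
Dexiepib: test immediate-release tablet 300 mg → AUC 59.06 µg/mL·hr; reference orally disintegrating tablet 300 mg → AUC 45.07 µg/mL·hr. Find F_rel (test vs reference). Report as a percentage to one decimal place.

F_rel = 131.0%

F_rel = (AUC_test/D_test) / (AUC_ref/D_ref)
      = (59.06/300) / (45.07/300)
      = 0.196867 / 0.150233 = 1.3104 = 131.04%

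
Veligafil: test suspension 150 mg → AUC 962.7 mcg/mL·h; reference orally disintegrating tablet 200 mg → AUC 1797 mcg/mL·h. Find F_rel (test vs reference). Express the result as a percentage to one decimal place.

F_rel = (AUC_test/D_test) / (AUC_ref/D_ref)
      = (962.7/150) / (1797/200)
      = 6.418 / 8.985 = 0.7143 = 71.43%

F_rel = 71.4%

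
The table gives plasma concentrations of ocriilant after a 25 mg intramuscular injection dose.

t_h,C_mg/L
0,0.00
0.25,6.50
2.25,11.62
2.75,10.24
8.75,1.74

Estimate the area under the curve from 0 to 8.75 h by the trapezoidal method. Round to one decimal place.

AUC = 60.3 mg/L·h

Trapezoidal AUC_0→8.75:
  [0→0.25]: (0.00+6.50)/2 × 0.25 = 0.8125
  [0.25→2.25]: (6.50+11.62)/2 × 2 = 18.12
  [2.25→2.75]: (11.62+10.24)/2 × 0.5 = 5.465
  [2.75→8.75]: (10.24+1.74)/2 × 6 = 35.94
  Sum = 60.3375 mg/L·h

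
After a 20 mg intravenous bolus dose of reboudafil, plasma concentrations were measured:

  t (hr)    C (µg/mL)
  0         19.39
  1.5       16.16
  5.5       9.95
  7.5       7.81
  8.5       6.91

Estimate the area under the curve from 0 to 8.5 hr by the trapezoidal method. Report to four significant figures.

AUC = 104.0 µg/mL·hr

Trapezoidal AUC_0→8.5:
  [0→1.5]: (19.39+16.16)/2 × 1.5 = 26.6625
  [1.5→5.5]: (16.16+9.95)/2 × 4 = 52.22
  [5.5→7.5]: (9.95+7.81)/2 × 2 = 17.76
  [7.5→8.5]: (7.81+6.91)/2 × 1 = 7.36
  Sum = 104.0025 µg/mL·hr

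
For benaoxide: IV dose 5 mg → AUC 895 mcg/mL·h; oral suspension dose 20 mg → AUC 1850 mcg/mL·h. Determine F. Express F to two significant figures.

F = 0.52

F = (AUC_ev / D_ev) / (AUC_iv / D_iv)
  = (1850/20) / (895/5)
  = 92.5 / 179 = 0.5168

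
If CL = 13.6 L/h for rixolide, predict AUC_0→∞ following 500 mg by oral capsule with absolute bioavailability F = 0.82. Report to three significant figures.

AUC_0→∞ = F × Dose / CL
        = 0.82 × 500 / 13.6 = 30.1471 mg/L·h

AUC = 30.1 mg/L·h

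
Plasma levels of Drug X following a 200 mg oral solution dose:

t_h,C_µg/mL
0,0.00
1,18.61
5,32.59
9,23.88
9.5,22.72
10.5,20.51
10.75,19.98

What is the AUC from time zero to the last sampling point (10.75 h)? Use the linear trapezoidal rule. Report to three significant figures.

Trapezoidal AUC_0→10.75:
  [0→1]: (0.00+18.61)/2 × 1 = 9.305
  [1→5]: (18.61+32.59)/2 × 4 = 102.4
  [5→9]: (32.59+23.88)/2 × 4 = 112.94
  [9→9.5]: (23.88+22.72)/2 × 0.5 = 11.65
  [9.5→10.5]: (22.72+20.51)/2 × 1 = 21.615
  [10.5→10.75]: (20.51+19.98)/2 × 0.25 = 5.06125
  Sum = 262.97125 µg/mL·h

AUC = 263 µg/mL·h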